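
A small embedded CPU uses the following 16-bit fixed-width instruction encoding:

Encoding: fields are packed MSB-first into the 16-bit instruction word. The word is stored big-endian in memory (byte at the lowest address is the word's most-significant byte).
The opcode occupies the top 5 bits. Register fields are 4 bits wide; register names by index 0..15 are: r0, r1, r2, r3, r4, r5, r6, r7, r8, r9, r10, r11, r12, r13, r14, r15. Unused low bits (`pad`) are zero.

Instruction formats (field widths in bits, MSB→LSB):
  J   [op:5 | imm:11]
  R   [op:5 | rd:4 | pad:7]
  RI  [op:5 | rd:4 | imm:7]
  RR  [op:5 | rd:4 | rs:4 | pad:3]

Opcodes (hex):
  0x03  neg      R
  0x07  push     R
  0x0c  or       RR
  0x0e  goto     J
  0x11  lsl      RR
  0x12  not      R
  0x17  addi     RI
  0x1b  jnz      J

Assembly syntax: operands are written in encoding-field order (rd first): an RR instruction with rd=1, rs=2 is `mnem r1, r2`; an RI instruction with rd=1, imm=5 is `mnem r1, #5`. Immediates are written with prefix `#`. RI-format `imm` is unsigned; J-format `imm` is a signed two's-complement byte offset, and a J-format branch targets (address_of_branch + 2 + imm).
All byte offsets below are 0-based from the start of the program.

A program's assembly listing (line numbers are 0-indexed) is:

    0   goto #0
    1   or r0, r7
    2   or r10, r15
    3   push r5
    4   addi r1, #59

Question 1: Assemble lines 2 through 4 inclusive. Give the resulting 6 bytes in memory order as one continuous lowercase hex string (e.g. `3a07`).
65783a80b8bb

2. or fields op=0xc:5|rd=10:4|rs=15:4|pad=0:3 → word 6578h → 65 78
3. push fields op=0x7:5|rd=5:4|pad=0:7 → word 3a80h → 3a 80
4. addi fields op=0x17:5|rd=1:4|imm=59:7 → word b8bbh → b8 bb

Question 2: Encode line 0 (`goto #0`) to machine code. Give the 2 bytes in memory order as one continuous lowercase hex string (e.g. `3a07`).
0. goto fields op=0xe:5|imm=0:11 → word 7000h → 70 00

7000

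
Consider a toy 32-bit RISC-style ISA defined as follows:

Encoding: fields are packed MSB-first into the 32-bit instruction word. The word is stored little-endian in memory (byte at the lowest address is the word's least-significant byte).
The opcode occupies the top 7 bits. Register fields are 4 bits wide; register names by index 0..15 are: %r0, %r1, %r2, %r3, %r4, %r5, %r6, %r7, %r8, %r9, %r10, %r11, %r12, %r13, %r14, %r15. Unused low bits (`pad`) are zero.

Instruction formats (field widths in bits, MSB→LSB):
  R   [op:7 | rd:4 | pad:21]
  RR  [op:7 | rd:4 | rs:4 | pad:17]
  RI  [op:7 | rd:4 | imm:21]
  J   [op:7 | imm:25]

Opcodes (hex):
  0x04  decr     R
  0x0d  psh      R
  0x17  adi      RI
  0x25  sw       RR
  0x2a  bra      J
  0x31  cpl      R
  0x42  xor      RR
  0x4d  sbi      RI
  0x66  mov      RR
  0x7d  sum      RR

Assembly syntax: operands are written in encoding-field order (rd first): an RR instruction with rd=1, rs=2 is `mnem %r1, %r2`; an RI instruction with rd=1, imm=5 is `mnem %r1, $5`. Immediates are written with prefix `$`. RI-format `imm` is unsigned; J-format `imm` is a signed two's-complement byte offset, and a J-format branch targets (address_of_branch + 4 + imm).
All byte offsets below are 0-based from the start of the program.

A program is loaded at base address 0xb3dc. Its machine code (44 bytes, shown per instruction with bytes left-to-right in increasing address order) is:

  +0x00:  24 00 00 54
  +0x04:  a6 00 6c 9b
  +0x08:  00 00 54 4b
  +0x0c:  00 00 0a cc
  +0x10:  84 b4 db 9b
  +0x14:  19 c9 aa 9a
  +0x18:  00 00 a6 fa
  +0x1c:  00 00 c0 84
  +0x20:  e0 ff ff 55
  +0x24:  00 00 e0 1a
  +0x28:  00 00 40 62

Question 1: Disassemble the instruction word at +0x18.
sum %r5, %r3

@+18  little-endian(00 00 a6 fa) = 0xfaa60000
  top 7b → 0x7d → sum [RR]
  [24:21] rd=5 = %r5
  [20:17] rs=3 = %r3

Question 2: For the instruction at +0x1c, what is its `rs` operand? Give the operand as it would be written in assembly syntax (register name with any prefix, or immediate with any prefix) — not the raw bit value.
%r0

[1c] 00 00 c0 84 → 0x84c00000
  op=0x84c00000>>25=0x42 ⇒ xor (RR)
  rd@[24:21]=0x6 ⇒ %r6
  rs@[20:17]=0x0 ⇒ %r0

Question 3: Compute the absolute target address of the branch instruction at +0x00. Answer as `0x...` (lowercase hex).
off 0x00: read 24 00 00 54 as little → 0x54000024
  top 7b → 0x2a → bra [J]
  imm: (w>>0)&0x1ffffff=0x24 → $36
  target = base 0xb3dc + off 0x00 + 4 + imm 36 = 0xb404

0xb404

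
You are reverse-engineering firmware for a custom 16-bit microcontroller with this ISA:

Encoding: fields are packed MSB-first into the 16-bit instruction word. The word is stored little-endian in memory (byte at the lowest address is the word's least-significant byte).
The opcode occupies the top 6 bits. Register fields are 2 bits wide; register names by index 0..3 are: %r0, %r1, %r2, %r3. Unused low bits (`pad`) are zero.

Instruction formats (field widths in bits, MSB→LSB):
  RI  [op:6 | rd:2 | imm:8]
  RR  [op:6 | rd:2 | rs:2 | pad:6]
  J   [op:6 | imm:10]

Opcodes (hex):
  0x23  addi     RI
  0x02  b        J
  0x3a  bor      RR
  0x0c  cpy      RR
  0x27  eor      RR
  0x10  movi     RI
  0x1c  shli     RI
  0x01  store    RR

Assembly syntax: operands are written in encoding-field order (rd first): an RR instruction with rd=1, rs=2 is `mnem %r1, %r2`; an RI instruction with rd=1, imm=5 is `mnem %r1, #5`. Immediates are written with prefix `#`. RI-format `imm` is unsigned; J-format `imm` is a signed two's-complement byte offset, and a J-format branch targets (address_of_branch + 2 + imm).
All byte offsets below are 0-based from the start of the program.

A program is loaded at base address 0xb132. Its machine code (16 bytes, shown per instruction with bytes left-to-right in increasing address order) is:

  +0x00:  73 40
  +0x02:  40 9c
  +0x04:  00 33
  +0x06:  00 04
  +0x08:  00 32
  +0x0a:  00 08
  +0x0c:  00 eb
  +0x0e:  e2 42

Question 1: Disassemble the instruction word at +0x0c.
[0c] 00 eb → 0xeb00
  top 6b → 0x3a → bor [RR]
  rd: (w>>8)&0x3=0x3 → %r3
  rs: (w>>6)&0x3=0x0 → %r0

bor %r3, %r0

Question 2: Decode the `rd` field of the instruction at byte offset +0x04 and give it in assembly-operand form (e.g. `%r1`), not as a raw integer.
off 0x04: read 00 33 as little → 0x3300
  opcode bits[15:10]=0xc: cpy/RR
  rd: (w>>8)&0x3=0x3 → %r3
  rs: (w>>6)&0x3=0x0 → %r0

%r3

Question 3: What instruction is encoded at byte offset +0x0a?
@+0a  little-endian(00 08) = 0x0800
  opcode bits[15:10]=0x2: b/J
  [9:0] imm=0 = #0

b #0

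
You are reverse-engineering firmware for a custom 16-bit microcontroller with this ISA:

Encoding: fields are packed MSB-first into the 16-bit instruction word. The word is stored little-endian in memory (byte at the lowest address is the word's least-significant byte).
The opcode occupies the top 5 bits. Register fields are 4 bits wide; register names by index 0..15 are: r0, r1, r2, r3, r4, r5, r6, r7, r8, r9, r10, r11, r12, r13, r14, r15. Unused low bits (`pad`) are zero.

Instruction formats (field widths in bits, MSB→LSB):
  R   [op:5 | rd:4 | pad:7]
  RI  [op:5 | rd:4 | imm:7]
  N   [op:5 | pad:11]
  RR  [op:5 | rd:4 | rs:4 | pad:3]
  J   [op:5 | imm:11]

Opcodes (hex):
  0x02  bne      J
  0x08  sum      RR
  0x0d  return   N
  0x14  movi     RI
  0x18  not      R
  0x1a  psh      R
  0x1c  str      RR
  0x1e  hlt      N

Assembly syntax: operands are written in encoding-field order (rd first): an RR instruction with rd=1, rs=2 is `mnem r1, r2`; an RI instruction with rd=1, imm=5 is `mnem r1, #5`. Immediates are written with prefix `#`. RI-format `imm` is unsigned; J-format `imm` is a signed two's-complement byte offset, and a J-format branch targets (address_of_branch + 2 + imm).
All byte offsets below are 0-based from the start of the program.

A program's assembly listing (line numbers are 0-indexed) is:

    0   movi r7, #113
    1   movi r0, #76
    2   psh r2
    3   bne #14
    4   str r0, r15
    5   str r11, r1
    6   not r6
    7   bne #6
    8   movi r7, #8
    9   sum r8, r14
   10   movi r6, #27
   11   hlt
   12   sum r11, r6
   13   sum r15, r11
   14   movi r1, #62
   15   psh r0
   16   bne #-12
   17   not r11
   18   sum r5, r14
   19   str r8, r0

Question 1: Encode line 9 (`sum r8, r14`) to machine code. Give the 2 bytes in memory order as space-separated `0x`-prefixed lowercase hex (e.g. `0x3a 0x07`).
0x70 0x44

line 9 (sum): pack op=0x8:5|rd=8:4|rs=14:4|pad=0:3 = 0x4470; little→ 70 44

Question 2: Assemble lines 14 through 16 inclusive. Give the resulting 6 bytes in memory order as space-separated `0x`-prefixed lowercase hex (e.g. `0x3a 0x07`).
line 14 (movi): pack op=0x14:5|rd=1:4|imm=62:7 = 0xa0be; little→ be a0
line 15 (psh): pack op=0x1a:5|rd=0:4|pad=0:7 = 0xd000; little→ 00 d0
line 16 (bne): pack op=0x2:5|imm=-12:11 = 0x17f4; little→ f4 17

0xbe 0xa0 0x00 0xd0 0xf4 0x17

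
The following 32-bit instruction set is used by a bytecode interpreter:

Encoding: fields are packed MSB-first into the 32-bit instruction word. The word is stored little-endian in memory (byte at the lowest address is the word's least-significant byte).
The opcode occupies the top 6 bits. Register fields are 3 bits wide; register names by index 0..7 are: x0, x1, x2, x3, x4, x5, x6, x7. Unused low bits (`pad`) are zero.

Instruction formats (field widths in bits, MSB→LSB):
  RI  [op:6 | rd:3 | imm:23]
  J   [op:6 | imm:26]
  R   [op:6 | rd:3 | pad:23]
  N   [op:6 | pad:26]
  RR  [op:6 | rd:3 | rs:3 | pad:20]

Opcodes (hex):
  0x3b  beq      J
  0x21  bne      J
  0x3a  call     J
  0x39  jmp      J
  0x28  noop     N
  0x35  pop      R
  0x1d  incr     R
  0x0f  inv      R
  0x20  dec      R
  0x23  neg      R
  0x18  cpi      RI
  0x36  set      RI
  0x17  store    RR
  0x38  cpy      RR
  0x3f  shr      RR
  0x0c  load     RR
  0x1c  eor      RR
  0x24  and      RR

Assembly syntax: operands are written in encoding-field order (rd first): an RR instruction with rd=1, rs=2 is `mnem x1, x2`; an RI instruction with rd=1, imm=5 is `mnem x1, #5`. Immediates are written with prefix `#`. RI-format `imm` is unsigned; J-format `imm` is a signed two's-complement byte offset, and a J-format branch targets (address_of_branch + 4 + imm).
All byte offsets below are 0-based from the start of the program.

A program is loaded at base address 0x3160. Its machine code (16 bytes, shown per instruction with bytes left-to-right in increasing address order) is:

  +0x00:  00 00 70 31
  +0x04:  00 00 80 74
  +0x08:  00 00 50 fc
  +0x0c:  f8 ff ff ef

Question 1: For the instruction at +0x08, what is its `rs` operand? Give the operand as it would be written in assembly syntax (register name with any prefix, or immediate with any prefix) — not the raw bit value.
x5

[08] 00 00 50 fc → 0xfc500000
  opcode bits[31:26]=0x3f: shr/RR
  rd: (w>>23)&0x7=0x0 → x0
  rs: (w>>20)&0x7=0x5 → x5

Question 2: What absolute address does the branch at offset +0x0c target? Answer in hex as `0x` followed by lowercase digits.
@+0c  little-endian(f8 ff ff ef) = 0xeffffff8
  opcode bits[31:26]=0x3b: beq/J
  imm: (w>>0)&0x3ffffff=0x3fffff8 (s26→-8) → #-8
  target = base 0x3160 + off 0x0c + 4 + imm -8 = 0x3168

0x3168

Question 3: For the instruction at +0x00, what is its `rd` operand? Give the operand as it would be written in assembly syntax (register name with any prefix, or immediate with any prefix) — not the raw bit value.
off 0x00: read 00 00 70 31 as little → 0x31700000
  top 6b → 0xc → load [RR]
  rd: (w>>23)&0x7=0x2 → x2
  rs: (w>>20)&0x7=0x7 → x7

x2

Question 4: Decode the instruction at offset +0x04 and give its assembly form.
incr x1

off 0x04: read 00 00 80 74 as little → 0x74800000
  op=0x74800000>>26=0x1d ⇒ incr (R)
  [25:23] rd=1 = x1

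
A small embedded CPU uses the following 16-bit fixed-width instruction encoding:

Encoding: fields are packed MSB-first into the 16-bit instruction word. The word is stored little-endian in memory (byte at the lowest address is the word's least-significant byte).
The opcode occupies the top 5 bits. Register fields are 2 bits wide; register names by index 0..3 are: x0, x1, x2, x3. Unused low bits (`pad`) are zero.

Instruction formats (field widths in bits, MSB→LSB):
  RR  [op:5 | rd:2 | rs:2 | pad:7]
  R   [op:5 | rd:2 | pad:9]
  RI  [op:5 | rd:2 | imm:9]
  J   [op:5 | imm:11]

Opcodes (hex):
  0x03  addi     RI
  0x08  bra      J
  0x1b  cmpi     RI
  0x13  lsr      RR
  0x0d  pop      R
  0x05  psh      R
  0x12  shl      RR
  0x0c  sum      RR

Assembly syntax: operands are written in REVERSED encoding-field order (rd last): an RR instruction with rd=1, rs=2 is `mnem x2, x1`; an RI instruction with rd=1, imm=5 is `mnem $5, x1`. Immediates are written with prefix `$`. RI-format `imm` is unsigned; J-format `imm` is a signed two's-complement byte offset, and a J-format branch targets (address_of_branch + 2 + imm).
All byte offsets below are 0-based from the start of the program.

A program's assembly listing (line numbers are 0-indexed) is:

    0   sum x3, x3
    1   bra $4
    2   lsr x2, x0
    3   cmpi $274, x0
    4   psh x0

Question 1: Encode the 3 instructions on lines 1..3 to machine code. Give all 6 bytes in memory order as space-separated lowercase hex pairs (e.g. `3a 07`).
line 1 (bra): pack op=0x8:5|imm=4:11 = 0x4004; little→ 04 40
line 2 (lsr): pack op=0x13:5|rd=0:2|rs=2:2|pad=0:7 = 0x9900; little→ 00 99
line 3 (cmpi): pack op=0x1b:5|rd=0:2|imm=274:9 = 0xd912; little→ 12 d9

04 40 00 99 12 d9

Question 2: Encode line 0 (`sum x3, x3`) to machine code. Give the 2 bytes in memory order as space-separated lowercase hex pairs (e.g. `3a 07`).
80 67

line 0 (sum): pack op=0xc:5|rd=3:2|rs=3:2|pad=0:7 = 0x6780; little→ 80 67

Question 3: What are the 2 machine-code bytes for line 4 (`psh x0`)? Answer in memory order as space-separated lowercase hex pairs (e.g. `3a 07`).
00 28

L4: psh op=0x5:5|rd=0:2|pad=0:9 ⇒ 0x2800 ⇒ little 00 28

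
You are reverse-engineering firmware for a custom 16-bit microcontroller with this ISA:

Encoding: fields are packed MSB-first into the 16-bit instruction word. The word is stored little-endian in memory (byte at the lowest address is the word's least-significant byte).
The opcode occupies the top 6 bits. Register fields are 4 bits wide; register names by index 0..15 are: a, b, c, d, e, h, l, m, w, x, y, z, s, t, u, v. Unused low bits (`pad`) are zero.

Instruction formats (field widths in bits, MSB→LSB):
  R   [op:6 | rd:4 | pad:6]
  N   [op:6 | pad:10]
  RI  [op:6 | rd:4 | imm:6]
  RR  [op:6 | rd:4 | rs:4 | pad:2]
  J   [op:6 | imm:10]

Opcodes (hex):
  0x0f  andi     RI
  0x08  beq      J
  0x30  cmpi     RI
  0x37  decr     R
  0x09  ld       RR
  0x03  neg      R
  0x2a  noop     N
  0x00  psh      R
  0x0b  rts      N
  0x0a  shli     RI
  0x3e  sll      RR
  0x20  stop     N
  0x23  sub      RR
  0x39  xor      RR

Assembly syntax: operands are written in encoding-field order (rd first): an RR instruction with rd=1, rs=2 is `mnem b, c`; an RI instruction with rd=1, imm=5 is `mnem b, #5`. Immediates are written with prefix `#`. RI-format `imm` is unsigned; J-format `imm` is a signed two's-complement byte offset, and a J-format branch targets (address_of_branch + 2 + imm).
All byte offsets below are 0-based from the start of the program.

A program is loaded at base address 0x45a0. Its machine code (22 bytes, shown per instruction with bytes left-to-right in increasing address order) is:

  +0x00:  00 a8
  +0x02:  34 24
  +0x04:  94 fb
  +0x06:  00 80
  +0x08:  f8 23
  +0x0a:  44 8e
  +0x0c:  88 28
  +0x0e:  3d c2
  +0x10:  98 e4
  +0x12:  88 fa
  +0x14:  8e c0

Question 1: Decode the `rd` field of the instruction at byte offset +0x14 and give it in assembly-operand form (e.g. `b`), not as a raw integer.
+0x14: 8e c0 ⇒ word 0xc08e (little)
  top 6b → 0x30 → cmpi [RI]
  [9:6] rd=2 = c
  [5:0] imm=14 = #14

c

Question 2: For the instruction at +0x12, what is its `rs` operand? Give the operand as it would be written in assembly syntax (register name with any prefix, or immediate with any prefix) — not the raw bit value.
c

@+12  little-endian(88 fa) = 0xfa88
  opcode bits[15:10]=0x3e: sll/RR
  rd: (w>>6)&0xf=0xa → y
  rs: (w>>2)&0xf=0x2 → c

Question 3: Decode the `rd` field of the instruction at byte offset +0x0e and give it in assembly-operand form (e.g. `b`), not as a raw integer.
+0x0e: 3d c2 ⇒ word 0xc23d (little)
  opcode bits[15:10]=0x30: cmpi/RI
  rd: (w>>6)&0xf=0x8 → w
  imm: (w>>0)&0x3f=0x3d → #61

w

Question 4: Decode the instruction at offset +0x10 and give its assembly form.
xor c, l

+0x10: 98 e4 ⇒ word 0xe498 (little)
  opcode bits[15:10]=0x39: xor/RR
  [9:6] rd=2 = c
  [5:2] rs=6 = l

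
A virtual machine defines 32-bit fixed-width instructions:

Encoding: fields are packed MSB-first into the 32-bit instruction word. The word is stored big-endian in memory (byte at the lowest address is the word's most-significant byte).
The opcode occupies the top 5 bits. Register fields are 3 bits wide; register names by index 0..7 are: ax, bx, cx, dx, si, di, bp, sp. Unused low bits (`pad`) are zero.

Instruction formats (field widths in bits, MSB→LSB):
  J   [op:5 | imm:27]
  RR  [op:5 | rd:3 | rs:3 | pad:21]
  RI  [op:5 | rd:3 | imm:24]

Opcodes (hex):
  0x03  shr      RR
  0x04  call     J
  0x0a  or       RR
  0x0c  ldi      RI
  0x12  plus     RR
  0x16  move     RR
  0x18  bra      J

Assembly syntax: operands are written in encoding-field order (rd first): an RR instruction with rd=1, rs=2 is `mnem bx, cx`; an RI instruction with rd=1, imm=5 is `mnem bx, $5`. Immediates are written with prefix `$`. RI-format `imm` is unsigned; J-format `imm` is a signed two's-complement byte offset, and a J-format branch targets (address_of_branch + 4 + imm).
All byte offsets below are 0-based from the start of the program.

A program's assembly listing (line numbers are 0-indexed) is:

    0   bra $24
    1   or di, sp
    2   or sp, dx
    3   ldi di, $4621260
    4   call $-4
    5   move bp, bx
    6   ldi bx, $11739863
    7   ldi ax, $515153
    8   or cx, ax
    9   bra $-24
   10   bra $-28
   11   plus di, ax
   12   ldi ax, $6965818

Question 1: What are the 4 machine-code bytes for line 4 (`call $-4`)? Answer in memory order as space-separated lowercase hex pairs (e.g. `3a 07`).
4. call fields op=0x4:5|imm=-4:27 → word 27fffffch → 27 ff ff fc

27 ff ff fc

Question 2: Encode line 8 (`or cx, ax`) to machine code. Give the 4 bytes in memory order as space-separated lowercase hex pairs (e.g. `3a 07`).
52 00 00 00

line 8 (or): pack op=0xa:5|rd=2:3|rs=0:3|pad=0:21 = 0x52000000; big→ 52 00 00 00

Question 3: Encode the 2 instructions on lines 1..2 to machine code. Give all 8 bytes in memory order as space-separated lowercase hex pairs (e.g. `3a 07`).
1. or fields op=0xa:5|rd=5:3|rs=7:3|pad=0:21 → word 55e00000h → 55 e0 00 00
2. or fields op=0xa:5|rd=7:3|rs=3:3|pad=0:21 → word 57600000h → 57 60 00 00

55 e0 00 00 57 60 00 00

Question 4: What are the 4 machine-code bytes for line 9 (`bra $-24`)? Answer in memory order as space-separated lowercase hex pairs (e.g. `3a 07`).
L9: bra op=0x18:5|imm=-24:27 ⇒ 0xc7ffffe8 ⇒ big c7 ff ff e8

c7 ff ff e8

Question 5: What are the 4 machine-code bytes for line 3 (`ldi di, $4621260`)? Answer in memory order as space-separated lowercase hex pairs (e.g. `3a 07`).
65 46 83 cc

L3: ldi op=0xc:5|rd=5:3|imm=4621260:24 ⇒ 0x654683cc ⇒ big 65 46 83 cc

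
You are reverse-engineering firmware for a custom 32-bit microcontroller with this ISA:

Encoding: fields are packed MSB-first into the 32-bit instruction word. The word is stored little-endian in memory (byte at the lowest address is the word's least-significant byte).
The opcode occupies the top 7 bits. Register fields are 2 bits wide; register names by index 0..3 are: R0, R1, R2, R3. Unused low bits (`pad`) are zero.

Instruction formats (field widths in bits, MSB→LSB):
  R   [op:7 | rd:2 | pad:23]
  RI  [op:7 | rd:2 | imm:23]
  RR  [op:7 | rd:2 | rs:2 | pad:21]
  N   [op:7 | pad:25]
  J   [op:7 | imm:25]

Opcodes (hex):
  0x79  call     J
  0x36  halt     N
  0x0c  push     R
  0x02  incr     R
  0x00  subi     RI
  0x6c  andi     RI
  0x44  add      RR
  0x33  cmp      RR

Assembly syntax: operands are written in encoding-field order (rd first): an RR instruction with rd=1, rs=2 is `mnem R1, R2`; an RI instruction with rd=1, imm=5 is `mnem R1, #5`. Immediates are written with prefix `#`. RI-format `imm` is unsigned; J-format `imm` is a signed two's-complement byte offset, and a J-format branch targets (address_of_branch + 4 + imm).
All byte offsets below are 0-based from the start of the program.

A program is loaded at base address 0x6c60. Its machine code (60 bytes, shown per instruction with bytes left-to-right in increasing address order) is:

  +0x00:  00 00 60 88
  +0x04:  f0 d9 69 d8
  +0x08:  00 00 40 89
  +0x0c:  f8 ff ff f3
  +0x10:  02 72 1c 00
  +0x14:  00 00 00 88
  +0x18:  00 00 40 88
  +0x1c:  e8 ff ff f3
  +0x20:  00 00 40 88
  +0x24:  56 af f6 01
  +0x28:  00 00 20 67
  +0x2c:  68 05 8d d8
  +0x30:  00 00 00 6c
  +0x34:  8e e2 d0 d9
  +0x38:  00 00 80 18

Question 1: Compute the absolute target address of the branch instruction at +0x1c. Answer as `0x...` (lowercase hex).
off 0x1c: read e8 ff ff f3 as little → 0xf3ffffe8
  opcode bits[31:25]=0x79: call/J
  imm@[24:0]=0x1ffffe8 (s25→-24) ⇒ #-24
  target = base 0x6c60 + off 0x1c + 4 + imm -24 = 0x6c68

0x6c68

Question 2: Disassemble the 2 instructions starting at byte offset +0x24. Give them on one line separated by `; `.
subi R3, #7778134; cmp R2, R1

off 0x24: read 56 af f6 01 as little → 0x01f6af56
  top 7b → 0x0 → subi [RI]
  [24:23] rd=3 = R3
  [22:0] imm=7778134 = #7778134
off 0x28: read 00 00 20 67 as little → 0x67200000
  top 7b → 0x33 → cmp [RR]
  [24:23] rd=2 = R2
  [22:21] rs=1 = R1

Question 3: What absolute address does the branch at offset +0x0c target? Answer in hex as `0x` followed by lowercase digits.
0x6c68

@+0c  little-endian(f8 ff ff f3) = 0xf3fffff8
  top 7b → 0x79 → call [J]
  imm: (w>>0)&0x1ffffff=0x1fffff8 (s25→-8) → #-8
  target = base 0x6c60 + off 0x0c + 4 + imm -8 = 0x6c68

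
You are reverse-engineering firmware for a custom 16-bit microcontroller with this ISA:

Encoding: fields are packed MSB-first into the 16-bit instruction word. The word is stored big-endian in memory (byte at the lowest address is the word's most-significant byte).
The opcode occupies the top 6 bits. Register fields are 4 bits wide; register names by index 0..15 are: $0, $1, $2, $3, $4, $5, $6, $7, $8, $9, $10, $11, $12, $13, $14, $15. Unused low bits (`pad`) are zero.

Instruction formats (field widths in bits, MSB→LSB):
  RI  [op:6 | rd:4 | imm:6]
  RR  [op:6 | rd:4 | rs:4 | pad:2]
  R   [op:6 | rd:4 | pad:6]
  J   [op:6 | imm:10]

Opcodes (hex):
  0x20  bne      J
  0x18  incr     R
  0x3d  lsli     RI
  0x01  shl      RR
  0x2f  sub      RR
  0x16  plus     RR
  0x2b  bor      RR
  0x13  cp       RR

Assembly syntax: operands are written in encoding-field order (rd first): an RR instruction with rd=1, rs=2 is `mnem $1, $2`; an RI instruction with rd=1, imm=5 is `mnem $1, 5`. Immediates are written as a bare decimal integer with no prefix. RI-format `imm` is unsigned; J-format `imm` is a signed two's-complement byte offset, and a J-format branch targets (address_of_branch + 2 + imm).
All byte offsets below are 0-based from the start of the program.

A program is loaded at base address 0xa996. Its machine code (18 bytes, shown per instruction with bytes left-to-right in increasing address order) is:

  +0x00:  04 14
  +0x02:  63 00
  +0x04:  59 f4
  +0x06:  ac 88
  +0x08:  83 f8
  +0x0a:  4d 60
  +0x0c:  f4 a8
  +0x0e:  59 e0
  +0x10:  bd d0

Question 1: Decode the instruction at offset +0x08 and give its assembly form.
+0x08: 83 f8 ⇒ word 0x83f8 (big)
  opcode bits[15:10]=0x20: bne/J
  [9:0] imm=1016 (s10→-8) = -8

bne -8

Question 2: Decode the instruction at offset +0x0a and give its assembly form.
cp $5, $8

+0x0a: 4d 60 ⇒ word 0x4d60 (big)
  op=0x4d60>>10=0x13 ⇒ cp (RR)
  rd@[9:6]=0x5 ⇒ $5
  rs@[5:2]=0x8 ⇒ $8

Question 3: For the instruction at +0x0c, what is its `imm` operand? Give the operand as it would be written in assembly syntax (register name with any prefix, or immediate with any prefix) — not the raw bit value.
40

+0x0c: f4 a8 ⇒ word 0xf4a8 (big)
  top 6b → 0x3d → lsli [RI]
  [9:6] rd=2 = $2
  [5:0] imm=40 = 40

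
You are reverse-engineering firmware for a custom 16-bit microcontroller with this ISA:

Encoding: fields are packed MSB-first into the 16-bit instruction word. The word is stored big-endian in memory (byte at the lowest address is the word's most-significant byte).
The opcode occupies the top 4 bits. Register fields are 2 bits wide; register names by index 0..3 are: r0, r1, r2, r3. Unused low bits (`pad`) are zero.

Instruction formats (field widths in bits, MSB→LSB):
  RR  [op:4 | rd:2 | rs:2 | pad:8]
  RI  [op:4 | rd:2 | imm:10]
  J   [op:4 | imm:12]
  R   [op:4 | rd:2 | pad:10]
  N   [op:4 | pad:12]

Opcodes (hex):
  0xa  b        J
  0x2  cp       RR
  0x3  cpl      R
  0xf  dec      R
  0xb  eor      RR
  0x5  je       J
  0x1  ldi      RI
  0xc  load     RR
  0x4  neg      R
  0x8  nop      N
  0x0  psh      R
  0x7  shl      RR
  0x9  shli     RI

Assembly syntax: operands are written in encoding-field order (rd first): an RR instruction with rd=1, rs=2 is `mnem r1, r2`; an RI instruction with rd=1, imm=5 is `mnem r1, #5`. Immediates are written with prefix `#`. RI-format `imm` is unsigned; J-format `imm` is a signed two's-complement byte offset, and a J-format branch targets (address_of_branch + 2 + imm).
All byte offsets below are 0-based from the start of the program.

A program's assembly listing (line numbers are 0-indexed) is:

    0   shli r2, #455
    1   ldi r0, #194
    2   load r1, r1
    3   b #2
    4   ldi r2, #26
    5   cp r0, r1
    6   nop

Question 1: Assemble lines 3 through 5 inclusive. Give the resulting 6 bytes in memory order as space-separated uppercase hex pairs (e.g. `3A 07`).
A0 02 18 1A 21 00

L3: b op=0xa:4|imm=2:12 ⇒ 0xa002 ⇒ big a0 02
L4: ldi op=0x1:4|rd=2:2|imm=26:10 ⇒ 0x181a ⇒ big 18 1a
L5: cp op=0x2:4|rd=0:2|rs=1:2|pad=0:8 ⇒ 0x2100 ⇒ big 21 00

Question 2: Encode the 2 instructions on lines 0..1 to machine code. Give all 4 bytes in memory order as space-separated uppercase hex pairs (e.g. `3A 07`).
99 C7 10 C2

0. shli fields op=0x9:4|rd=2:2|imm=455:10 → word 99c7h → 99 c7
1. ldi fields op=0x1:4|rd=0:2|imm=194:10 → word 10c2h → 10 c2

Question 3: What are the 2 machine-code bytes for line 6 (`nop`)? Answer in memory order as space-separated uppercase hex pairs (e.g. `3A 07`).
80 00

6. nop fields op=0x8:4|pad=0:12 → word 8000h → 80 00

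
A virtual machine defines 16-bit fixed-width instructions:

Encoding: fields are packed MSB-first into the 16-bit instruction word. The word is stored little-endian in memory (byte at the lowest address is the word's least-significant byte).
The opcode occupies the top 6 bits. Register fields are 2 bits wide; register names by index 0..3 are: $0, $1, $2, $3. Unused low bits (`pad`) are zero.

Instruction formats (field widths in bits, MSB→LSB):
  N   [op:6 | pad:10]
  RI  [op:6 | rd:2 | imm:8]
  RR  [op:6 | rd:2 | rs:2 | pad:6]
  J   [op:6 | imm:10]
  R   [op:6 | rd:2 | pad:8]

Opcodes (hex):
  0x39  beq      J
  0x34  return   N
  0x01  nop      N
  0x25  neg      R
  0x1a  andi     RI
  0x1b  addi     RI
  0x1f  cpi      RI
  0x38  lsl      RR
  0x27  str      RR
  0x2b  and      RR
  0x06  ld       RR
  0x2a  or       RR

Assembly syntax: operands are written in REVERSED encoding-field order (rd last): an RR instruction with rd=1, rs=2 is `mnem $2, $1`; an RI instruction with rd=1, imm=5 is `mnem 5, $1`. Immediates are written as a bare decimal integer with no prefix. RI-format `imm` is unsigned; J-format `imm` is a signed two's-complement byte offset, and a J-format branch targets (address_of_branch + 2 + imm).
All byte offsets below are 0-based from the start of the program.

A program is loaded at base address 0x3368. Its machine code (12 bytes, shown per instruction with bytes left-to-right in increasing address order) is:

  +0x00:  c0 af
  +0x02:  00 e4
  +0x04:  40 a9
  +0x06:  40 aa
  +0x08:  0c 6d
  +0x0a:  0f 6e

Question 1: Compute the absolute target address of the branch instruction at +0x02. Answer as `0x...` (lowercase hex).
0x336c

off 0x02: read 00 e4 as little → 0xe400
  opcode bits[15:10]=0x39: beq/J
  imm: (w>>0)&0x3ff=0x0 → 0
  target = base 0x3368 + off 0x02 + 2 + imm 0 = 0x336c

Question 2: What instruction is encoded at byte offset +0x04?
+0x04: 40 a9 ⇒ word 0xa940 (little)
  op=0xa940>>10=0x2a ⇒ or (RR)
  rd: (w>>8)&0x3=0x1 → $1
  rs: (w>>6)&0x3=0x1 → $1

or $1, $1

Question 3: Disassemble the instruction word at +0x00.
and $3, $3

@+00  little-endian(c0 af) = 0xafc0
  op=0xafc0>>10=0x2b ⇒ and (RR)
  rd: (w>>8)&0x3=0x3 → $3
  rs: (w>>6)&0x3=0x3 → $3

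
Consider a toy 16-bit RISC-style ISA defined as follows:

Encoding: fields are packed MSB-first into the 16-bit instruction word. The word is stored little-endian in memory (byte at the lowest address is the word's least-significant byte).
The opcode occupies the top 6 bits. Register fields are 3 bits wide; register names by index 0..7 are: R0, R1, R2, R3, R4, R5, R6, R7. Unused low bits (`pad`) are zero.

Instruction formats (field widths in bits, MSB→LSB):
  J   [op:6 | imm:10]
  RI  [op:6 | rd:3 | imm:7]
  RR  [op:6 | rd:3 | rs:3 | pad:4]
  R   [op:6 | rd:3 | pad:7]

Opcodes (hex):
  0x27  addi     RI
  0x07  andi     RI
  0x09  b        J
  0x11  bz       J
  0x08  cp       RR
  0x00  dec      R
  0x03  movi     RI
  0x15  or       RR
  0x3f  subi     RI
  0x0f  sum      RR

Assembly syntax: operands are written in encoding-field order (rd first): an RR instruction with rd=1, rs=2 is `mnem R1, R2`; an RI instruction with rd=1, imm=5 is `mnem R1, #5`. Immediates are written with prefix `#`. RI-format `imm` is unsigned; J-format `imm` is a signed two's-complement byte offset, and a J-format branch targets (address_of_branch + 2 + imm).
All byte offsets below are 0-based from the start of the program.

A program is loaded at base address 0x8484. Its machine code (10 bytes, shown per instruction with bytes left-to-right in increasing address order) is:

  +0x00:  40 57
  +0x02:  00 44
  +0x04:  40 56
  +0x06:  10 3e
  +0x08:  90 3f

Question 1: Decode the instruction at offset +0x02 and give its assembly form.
+0x02: 00 44 ⇒ word 0x4400 (little)
  op=0x4400>>10=0x11 ⇒ bz (J)
  [9:0] imm=0 = #0

bz #0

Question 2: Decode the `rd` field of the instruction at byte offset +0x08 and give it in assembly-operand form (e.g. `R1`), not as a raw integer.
+0x08: 90 3f ⇒ word 0x3f90 (little)
  top 6b → 0xf → sum [RR]
  rd@[9:7]=0x7 ⇒ R7
  rs@[6:4]=0x1 ⇒ R1

R7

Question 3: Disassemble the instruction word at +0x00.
off 0x00: read 40 57 as little → 0x5740
  op=0x5740>>10=0x15 ⇒ or (RR)
  [9:7] rd=6 = R6
  [6:4] rs=4 = R4

or R6, R4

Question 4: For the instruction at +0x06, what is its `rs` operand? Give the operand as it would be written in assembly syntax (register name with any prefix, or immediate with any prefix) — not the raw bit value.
R1

off 0x06: read 10 3e as little → 0x3e10
  opcode bits[15:10]=0xf: sum/RR
  [9:7] rd=4 = R4
  [6:4] rs=1 = R1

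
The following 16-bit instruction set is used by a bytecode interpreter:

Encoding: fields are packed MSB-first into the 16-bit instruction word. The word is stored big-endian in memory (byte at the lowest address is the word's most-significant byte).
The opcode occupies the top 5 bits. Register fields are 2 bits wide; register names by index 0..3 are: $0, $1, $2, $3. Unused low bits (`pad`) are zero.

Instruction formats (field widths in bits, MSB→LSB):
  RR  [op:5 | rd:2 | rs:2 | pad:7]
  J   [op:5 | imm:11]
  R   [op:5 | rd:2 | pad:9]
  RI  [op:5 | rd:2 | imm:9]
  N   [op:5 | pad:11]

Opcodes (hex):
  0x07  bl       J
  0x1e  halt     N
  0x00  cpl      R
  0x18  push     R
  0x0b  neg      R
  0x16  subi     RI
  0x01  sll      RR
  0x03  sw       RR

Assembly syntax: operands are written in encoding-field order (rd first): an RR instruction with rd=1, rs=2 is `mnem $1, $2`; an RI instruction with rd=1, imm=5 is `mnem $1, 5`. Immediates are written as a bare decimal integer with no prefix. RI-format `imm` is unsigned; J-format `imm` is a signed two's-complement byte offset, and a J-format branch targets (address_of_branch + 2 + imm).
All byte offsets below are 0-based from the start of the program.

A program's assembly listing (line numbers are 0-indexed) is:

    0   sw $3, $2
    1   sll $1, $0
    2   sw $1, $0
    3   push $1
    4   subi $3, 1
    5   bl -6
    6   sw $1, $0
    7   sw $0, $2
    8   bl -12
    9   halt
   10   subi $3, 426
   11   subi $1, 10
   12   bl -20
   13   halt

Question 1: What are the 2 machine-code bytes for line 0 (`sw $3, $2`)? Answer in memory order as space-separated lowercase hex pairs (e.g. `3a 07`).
1f 00

0. sw fields op=0x3:5|rd=3:2|rs=2:2|pad=0:7 → word 1f00h → 1f 00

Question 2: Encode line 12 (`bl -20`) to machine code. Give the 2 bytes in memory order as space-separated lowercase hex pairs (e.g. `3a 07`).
L12: bl op=0x7:5|imm=-20:11 ⇒ 0x3fec ⇒ big 3f ec

3f ec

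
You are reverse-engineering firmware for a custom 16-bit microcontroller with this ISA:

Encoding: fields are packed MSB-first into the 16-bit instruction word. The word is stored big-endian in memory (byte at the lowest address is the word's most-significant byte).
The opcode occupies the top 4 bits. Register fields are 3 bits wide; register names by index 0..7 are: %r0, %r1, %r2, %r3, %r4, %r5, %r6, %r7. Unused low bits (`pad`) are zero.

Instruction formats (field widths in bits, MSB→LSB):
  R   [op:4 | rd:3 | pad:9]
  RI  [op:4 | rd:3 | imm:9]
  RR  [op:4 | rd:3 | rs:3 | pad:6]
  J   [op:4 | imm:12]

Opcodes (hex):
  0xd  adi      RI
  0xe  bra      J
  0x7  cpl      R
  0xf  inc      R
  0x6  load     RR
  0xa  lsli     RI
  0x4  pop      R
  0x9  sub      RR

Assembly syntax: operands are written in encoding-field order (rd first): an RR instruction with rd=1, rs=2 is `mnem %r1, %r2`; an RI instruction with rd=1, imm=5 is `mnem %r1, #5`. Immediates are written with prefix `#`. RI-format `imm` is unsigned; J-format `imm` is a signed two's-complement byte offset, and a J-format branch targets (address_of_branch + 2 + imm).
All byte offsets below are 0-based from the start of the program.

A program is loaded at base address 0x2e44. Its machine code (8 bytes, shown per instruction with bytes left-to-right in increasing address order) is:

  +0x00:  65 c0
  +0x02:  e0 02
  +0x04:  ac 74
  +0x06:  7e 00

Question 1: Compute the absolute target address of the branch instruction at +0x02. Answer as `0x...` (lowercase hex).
@+02  big-endian(e0 02) = 0xe002
  op=0xe002>>12=0xe ⇒ bra (J)
  [11:0] imm=2 = #2
  target = base 0x2e44 + off 0x02 + 2 + imm 2 = 0x2e4a

0x2e4a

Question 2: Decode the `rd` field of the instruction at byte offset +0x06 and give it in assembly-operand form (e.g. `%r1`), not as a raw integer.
%r7

@+06  big-endian(7e 00) = 0x7e00
  opcode bits[15:12]=0x7: cpl/R
  rd@[11:9]=0x7 ⇒ %r7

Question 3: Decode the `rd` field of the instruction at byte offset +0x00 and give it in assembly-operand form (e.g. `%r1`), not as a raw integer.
%r2

off 0x00: read 65 c0 as big → 0x65c0
  opcode bits[15:12]=0x6: load/RR
  rd@[11:9]=0x2 ⇒ %r2
  rs@[8:6]=0x7 ⇒ %r7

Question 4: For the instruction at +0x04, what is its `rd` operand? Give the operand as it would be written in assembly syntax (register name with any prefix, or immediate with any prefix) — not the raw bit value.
[04] ac 74 → 0xac74
  op=0xac74>>12=0xa ⇒ lsli (RI)
  rd@[11:9]=0x6 ⇒ %r6
  imm@[8:0]=0x74 ⇒ #116

%r6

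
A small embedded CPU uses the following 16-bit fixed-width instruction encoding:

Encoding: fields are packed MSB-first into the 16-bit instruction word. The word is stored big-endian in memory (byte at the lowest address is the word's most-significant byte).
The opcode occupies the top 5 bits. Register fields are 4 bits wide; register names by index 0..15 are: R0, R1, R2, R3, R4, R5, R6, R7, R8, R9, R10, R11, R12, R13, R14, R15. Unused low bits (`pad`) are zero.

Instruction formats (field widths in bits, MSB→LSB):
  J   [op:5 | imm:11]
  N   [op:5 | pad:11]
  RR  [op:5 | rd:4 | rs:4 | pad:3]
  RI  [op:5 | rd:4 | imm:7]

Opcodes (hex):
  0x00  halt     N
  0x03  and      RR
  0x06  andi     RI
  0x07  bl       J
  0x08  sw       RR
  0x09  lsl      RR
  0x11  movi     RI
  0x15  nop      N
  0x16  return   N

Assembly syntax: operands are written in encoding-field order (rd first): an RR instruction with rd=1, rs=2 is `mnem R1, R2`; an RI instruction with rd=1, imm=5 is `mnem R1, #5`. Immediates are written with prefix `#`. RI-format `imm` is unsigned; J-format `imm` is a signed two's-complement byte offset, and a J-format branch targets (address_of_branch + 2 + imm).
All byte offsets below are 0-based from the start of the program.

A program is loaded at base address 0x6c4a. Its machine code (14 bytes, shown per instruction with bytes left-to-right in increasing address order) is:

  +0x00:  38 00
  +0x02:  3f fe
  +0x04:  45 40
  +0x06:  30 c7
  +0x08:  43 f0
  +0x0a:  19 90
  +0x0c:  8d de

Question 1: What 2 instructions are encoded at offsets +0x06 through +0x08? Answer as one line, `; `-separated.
andi R1, #71; sw R7, R14

[06] 30 c7 → 0x30c7
  opcode bits[15:11]=0x6: andi/RI
  [10:7] rd=1 = R1
  [6:0] imm=71 = #71
[08] 43 f0 → 0x43f0
  opcode bits[15:11]=0x8: sw/RR
  [10:7] rd=7 = R7
  [6:3] rs=14 = R14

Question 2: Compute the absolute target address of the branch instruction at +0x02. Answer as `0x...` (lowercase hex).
0x6c4c

off 0x02: read 3f fe as big → 0x3ffe
  top 5b → 0x7 → bl [J]
  imm: (w>>0)&0x7ff=0x7fe (s11→-2) → #-2
  target = base 0x6c4a + off 0x02 + 2 + imm -2 = 0x6c4c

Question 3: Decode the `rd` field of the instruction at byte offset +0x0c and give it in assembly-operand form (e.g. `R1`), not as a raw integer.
off 0x0c: read 8d de as big → 0x8dde
  top 5b → 0x11 → movi [RI]
  [10:7] rd=11 = R11
  [6:0] imm=94 = #94

R11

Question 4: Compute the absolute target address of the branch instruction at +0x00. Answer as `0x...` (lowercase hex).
@+00  big-endian(38 00) = 0x3800
  op=0x3800>>11=0x7 ⇒ bl (J)
  [10:0] imm=0 = #0
  target = base 0x6c4a + off 0x00 + 2 + imm 0 = 0x6c4c

0x6c4c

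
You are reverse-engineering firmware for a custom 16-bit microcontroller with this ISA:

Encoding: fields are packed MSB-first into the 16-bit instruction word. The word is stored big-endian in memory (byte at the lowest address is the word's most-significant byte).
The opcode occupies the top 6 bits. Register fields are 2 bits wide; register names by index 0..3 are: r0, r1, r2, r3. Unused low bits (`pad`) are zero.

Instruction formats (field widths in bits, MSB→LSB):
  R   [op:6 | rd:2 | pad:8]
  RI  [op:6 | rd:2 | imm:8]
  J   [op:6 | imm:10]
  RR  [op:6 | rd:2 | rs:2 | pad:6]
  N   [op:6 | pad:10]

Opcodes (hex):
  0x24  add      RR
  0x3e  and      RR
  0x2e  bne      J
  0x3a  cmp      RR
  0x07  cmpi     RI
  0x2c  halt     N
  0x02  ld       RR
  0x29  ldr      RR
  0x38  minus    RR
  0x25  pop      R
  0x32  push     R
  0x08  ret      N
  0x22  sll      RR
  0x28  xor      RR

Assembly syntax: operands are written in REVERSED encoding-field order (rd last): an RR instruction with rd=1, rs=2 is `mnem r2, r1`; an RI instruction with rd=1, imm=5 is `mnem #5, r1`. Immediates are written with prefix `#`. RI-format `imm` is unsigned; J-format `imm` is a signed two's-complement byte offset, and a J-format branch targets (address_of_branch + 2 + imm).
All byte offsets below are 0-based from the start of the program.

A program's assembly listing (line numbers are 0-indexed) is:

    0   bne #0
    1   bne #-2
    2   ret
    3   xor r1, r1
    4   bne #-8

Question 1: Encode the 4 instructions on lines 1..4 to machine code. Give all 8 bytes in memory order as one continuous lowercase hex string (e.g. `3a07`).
bbfe2000a140bbf8

line 1 (bne): pack op=0x2e:6|imm=-2:10 = 0xbbfe; big→ bb fe
line 2 (ret): pack op=0x8:6|pad=0:10 = 0x2000; big→ 20 00
line 3 (xor): pack op=0x28:6|rd=1:2|rs=1:2|pad=0:6 = 0xa140; big→ a1 40
line 4 (bne): pack op=0x2e:6|imm=-8:10 = 0xbbf8; big→ bb f8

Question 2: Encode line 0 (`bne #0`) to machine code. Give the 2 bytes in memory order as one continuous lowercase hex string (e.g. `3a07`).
line 0 (bne): pack op=0x2e:6|imm=0:10 = 0xb800; big→ b8 00

b800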